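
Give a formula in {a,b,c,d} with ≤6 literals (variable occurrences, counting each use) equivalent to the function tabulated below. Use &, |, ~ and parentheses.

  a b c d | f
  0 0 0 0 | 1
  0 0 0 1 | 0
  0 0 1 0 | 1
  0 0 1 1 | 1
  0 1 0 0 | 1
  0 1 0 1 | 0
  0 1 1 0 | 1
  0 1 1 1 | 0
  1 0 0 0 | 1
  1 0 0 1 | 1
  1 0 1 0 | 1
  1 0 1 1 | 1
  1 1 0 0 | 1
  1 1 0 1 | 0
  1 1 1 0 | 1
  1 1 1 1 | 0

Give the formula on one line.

(~d | (~b & (c | (a & d))))

  ~d = 1010101010101010
  ~b = 1111000011110000
  (a & d) = 0000000001010101
  (c | (a & d)) = 0011001101110111
  (~b & (c | (a & d))) = 0011000001110000
  (~d | (~b & (c | (a & d)))) = 1011101011111010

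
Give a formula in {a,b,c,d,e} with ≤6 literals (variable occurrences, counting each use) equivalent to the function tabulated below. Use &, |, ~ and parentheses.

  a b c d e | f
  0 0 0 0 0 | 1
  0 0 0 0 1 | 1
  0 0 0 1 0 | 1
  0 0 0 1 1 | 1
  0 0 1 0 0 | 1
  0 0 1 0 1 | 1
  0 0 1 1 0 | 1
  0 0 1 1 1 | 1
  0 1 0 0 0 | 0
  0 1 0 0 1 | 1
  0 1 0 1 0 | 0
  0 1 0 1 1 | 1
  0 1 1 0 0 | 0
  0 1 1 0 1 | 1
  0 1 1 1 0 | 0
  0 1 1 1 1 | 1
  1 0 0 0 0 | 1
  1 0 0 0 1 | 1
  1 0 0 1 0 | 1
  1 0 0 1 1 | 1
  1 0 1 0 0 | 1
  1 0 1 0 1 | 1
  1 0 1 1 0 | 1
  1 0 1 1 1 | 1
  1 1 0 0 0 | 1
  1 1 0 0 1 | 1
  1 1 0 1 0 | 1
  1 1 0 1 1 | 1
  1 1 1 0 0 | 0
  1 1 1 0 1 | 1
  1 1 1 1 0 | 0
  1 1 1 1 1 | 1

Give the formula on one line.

((~c & a) | (e | ~b))

  ~c = 11110000111100001111000011110000
  (~c & a) = 00000000000000001111000011110000
  ~b = 11111111000000001111111100000000
  (e | ~b) = 11111111010101011111111101010101
  ((~c & a) | (e | ~b)) = 11111111010101011111111111110101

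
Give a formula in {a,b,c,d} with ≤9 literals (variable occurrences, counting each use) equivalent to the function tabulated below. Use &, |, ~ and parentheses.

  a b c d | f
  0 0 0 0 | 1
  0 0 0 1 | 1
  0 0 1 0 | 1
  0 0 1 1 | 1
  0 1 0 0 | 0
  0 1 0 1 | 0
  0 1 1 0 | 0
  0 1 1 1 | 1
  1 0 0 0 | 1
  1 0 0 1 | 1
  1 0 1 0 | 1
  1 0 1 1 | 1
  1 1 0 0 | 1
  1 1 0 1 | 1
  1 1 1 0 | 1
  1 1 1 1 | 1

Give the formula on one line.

(((~b & c) | (a | (c & d))) | ((~a | b) & ~b))

  ~b = 1111000011110000
  (~b & c) = 0011000000110000
  (c & d) = 0001000100010001
  (a | (c & d)) = 0001000111111111
  ((~b & c) | (a | (c & d))) = 0011000111111111
  ~a = 1111111100000000
  (~a | b) = 1111111100001111
  ((~a | b) & ~b) = 1111000000000000
  (((~b & c) | (a | (c & d))) | ((~a | b) & ~b)) = 1111000111111111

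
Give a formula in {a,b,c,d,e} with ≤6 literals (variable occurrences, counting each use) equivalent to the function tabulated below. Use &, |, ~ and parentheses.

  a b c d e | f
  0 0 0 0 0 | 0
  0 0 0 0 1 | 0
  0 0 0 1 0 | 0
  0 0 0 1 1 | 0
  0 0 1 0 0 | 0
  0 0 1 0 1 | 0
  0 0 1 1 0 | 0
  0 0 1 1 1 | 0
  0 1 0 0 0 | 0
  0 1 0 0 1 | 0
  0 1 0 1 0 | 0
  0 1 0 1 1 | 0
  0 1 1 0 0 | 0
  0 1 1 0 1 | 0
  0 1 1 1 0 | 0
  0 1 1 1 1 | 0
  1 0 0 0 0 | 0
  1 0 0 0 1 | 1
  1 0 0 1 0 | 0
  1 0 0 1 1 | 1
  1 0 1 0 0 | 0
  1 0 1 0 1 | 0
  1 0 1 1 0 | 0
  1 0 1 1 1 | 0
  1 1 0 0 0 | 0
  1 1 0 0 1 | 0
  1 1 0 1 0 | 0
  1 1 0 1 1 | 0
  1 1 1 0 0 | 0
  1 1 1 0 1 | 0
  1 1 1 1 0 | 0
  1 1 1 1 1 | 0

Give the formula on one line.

  ~b = 11111111000000001111111100000000
  (~b & e) = 01010101000000000101010100000000
  (a & (~b & e)) = 00000000000000000101010100000000
  ((a & (~b & e)) | c) = 00001111000011110101111100001111
  ~c = 11110000111100001111000011110000
  (~b & ~c) = 11110000000000001111000000000000
  (((a & (~b & e)) | c) & (~b & ~c)) = 00000000000000000101000000000000

(((a & (~b & e)) | c) & (~b & ~c))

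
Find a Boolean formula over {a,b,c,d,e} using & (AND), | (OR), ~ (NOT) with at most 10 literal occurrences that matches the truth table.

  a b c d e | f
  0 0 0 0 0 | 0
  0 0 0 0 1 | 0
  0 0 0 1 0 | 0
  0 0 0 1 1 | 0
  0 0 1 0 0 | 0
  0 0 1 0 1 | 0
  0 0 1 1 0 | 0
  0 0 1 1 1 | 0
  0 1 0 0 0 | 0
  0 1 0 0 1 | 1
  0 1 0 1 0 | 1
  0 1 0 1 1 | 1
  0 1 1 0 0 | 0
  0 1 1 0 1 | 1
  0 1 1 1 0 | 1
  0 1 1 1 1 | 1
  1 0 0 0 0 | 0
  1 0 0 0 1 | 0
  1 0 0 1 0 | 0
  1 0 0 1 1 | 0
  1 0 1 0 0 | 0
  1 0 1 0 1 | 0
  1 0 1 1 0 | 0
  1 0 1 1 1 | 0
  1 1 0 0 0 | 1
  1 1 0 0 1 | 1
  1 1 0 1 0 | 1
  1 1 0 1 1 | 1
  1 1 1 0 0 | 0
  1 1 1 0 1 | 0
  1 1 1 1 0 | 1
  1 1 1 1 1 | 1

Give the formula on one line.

  ~a = 11111111111111110000000000000000
  (d | ~a) = 11111111111111110011001100110011
  ((d | ~a) & e) = 01010101010101010001000100010001
  (b & d) = 00000000001100110000000000110011
  (((d | ~a) & e) | (b & d)) = 01010101011101110001000100110011
  (e | a) = 01010101010101011111111111111111
  ~c = 11110000111100001111000011110000
  ((e | a) & ~c) = 01010000010100001111000011110000
  ((((d | ~a) & e) | (b & d)) | ((e | a) & ~c)) = 01010101011101111111000111110011
  (b & ((((d | ~a) & e) | (b & d)) | ((e | a) & ~c))) = 00000000011101110000000011110011

(b & ((((d | ~a) & e) | (b & d)) | ((e | a) & ~c)))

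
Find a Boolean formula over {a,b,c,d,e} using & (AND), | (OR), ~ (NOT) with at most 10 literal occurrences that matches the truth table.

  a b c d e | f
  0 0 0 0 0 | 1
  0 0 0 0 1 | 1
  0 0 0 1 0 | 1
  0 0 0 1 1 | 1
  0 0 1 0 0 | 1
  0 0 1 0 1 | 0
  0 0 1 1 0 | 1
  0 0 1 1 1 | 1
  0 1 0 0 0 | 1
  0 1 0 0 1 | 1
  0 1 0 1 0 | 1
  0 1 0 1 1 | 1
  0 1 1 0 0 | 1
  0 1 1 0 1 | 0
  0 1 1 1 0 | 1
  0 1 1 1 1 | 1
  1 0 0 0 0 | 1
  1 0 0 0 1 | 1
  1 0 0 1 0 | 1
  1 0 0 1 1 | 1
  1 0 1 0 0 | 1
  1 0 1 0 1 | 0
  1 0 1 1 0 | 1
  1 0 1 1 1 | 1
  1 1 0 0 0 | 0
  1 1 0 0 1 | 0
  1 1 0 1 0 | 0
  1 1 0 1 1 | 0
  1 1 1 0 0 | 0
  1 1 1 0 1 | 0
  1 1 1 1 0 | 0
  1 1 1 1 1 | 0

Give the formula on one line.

(((~e | ~c) | (d & c)) & ((~b & a) | ~a))

  ~e = 10101010101010101010101010101010
  ~c = 11110000111100001111000011110000
  (~e | ~c) = 11111010111110101111101011111010
  (d & c) = 00000011000000110000001100000011
  ((~e | ~c) | (d & c)) = 11111011111110111111101111111011
  ~b = 11111111000000001111111100000000
  (~b & a) = 00000000000000001111111100000000
  ~a = 11111111111111110000000000000000
  ((~b & a) | ~a) = 11111111111111111111111100000000
  (((~e | ~c) | (d & c)) & ((~b & a) | ~a)) = 11111011111110111111101100000000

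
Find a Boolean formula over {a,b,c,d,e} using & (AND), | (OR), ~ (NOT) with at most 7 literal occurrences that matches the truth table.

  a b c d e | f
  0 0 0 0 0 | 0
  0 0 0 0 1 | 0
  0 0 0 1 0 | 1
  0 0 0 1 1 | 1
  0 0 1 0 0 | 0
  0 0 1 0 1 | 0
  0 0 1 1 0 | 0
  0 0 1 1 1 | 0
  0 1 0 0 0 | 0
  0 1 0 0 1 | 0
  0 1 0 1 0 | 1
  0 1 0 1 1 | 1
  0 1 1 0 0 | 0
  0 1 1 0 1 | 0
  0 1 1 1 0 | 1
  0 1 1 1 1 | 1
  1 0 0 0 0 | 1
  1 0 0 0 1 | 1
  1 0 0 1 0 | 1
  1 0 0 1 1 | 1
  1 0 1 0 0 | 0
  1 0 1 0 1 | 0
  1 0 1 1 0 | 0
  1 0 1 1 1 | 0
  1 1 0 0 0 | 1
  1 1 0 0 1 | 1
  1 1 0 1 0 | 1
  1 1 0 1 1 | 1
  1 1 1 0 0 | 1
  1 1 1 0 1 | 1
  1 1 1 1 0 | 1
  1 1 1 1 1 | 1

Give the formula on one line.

  (d | a) = 00110011001100111111111111111111
  ~c = 11110000111100001111000011110000
  (~c | b) = 11110000111111111111000011111111
  ((d | a) & (~c | b)) = 00110000001100111111000011111111

((d | a) & (~c | b))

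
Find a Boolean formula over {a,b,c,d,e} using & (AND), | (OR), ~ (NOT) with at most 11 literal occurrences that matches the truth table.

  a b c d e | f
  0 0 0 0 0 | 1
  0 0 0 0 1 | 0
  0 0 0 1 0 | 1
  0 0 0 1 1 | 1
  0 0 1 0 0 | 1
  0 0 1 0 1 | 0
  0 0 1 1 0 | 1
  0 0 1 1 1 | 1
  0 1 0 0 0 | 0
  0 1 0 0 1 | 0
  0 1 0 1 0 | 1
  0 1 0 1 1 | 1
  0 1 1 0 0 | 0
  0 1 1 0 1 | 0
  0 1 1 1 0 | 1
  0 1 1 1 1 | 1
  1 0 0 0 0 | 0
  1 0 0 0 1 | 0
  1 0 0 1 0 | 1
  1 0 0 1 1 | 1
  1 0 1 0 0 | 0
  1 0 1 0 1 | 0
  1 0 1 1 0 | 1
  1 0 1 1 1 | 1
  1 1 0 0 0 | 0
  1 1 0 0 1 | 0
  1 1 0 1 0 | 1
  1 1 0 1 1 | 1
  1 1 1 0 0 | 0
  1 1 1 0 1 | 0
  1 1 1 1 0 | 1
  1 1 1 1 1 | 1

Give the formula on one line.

(d | ((~d & ((e & ~a) | ~e)) & (~a & (~e & (~b | a)))))

  ~d = 11001100110011001100110011001100
  ~a = 11111111111111110000000000000000
  (e & ~a) = 01010101010101010000000000000000
  ~e = 10101010101010101010101010101010
  ((e & ~a) | ~e) = 11111111111111111010101010101010
  (~d & ((e & ~a) | ~e)) = 11001100110011001000100010001000
  ~b = 11111111000000001111111100000000
  (~b | a) = 11111111000000001111111111111111
  (~e & (~b | a)) = 10101010000000001010101010101010
  (~a & (~e & (~b | a))) = 10101010000000000000000000000000
  ((~d & ((e & ~a) | ~e)) & (~a & (~e & (~b | a)))) = 10001000000000000000000000000000
  (d | ((~d & ((e & ~a) | ~e)) & (~a & (~e & (~b | a))))) = 10111011001100110011001100110011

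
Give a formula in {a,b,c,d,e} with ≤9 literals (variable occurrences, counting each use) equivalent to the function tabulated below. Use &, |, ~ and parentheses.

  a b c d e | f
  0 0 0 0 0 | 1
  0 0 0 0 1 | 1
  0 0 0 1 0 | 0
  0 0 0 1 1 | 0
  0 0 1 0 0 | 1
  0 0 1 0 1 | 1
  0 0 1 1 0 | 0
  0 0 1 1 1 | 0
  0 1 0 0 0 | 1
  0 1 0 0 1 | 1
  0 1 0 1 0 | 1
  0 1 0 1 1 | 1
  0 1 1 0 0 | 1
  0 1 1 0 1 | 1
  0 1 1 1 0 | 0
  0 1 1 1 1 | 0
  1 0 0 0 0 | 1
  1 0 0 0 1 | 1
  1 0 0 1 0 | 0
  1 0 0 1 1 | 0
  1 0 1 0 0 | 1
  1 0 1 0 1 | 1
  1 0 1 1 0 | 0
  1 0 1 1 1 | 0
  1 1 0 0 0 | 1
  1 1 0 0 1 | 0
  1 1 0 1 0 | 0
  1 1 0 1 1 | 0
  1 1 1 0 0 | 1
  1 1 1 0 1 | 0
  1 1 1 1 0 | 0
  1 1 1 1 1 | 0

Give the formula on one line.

  ~a = 11111111111111110000000000000000
  ~c = 11110000111100001111000011110000
  (~a & ~c) = 11110000111100000000000000000000
  (b & (~a & ~c)) = 00000000111100000000000000000000
  ~d = 11001100110011001100110011001100
  ~e = 10101010101010101010101010101010
  ~b = 11111111000000001111111100000000
  (~e | ~b) = 11111111101010101111111110101010
  (~a | (~e | ~b)) = 11111111111111111111111110101010
  (~d & (~a | (~e | ~b))) = 11001100110011001100110010001000
  ((b & (~a & ~c)) | (~d & (~a | (~e | ~b)))) = 11001100111111001100110010001000

((b & (~a & ~c)) | (~d & (~a | (~e | ~b))))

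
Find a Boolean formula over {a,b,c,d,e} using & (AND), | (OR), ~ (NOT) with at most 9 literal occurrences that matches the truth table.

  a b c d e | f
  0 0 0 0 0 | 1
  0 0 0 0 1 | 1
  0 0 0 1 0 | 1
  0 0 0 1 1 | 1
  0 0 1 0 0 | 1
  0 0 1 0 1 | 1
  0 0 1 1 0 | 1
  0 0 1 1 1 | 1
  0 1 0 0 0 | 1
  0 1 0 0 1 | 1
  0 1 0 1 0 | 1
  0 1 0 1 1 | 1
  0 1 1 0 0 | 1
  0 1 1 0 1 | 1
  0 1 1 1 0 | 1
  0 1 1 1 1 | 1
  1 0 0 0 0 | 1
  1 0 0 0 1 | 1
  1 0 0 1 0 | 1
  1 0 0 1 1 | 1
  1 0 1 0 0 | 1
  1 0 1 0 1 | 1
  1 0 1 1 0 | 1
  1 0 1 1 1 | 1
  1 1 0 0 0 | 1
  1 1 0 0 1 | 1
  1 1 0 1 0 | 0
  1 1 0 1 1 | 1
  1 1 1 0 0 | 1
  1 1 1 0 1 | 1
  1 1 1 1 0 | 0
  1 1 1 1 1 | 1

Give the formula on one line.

((~b | ~d) | (((~a | e) & ~e) | e))

  ~b = 11111111000000001111111100000000
  ~d = 11001100110011001100110011001100
  (~b | ~d) = 11111111110011001111111111001100
  ~a = 11111111111111110000000000000000
  (~a | e) = 11111111111111110101010101010101
  ~e = 10101010101010101010101010101010
  ((~a | e) & ~e) = 10101010101010100000000000000000
  (((~a | e) & ~e) | e) = 11111111111111110101010101010101
  ((~b | ~d) | (((~a | e) & ~e) | e)) = 11111111111111111111111111011101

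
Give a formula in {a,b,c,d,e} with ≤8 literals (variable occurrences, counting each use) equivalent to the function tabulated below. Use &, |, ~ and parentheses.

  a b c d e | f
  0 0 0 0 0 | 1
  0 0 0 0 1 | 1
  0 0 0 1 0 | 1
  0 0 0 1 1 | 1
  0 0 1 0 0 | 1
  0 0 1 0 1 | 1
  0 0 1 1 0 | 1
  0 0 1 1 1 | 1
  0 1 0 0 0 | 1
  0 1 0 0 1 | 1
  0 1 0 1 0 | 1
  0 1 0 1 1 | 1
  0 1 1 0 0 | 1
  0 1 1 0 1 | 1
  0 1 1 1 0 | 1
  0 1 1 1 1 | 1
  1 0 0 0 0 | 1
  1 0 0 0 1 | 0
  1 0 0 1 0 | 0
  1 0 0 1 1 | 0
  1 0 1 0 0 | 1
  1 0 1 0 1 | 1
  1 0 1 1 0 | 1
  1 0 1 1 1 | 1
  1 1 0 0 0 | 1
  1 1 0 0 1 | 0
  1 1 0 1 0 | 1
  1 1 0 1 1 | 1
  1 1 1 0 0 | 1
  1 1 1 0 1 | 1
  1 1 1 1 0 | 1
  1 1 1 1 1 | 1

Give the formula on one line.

((~a | (b & d)) | ((~e & (c | ~d)) | c))

  ~a = 11111111111111110000000000000000
  (b & d) = 00000000001100110000000000110011
  (~a | (b & d)) = 11111111111111110000000000110011
  ~e = 10101010101010101010101010101010
  ~d = 11001100110011001100110011001100
  (c | ~d) = 11001111110011111100111111001111
  (~e & (c | ~d)) = 10001010100010101000101010001010
  ((~e & (c | ~d)) | c) = 10001111100011111000111110001111
  ((~a | (b & d)) | ((~e & (c | ~d)) | c)) = 11111111111111111000111110111111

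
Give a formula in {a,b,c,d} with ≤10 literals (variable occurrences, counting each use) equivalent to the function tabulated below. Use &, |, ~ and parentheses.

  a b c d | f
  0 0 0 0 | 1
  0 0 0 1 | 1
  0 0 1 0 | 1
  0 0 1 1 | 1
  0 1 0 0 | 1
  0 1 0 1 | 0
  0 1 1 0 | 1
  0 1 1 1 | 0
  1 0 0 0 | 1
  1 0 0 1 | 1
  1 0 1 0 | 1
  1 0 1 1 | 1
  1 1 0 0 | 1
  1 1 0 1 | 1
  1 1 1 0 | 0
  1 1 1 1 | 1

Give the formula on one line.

  ~b = 1111000011110000
  (~b | d) = 1111010111110101
  ~c = 1100110011001100
  ~a = 1111111100000000
  (~c | ~a) = 1111111111001100
  (~b | (~c | ~a)) = 1111111111111100
  ((~b | d) | (~b | (~c | ~a))) = 1111111111111101
  ~d = 1010101010101010
  (a | ~d) = 1010101011111111
  (((~b | d) | (~b | (~c | ~a))) & (a | ~d)) = 1010101011111101
  (~b | (((~b | d) | (~b | (~c | ~a))) & (a | ~d))) = 1111101011111101

(~b | (((~b | d) | (~b | (~c | ~a))) & (a | ~d)))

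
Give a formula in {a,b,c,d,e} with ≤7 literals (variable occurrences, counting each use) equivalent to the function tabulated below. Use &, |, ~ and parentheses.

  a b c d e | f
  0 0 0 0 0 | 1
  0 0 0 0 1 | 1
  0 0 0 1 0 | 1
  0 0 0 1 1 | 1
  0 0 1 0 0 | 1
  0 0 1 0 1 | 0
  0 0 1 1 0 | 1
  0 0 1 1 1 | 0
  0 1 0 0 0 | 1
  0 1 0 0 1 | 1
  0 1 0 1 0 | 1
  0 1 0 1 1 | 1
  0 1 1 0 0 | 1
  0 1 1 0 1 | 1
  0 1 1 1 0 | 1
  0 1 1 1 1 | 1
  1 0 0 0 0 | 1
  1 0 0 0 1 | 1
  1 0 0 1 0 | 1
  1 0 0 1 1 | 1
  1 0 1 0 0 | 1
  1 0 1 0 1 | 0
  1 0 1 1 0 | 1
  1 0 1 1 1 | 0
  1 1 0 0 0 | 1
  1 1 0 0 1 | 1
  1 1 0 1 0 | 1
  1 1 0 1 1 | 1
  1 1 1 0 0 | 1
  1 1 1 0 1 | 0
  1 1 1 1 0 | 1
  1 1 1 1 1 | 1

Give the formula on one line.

  ~e = 10101010101010101010101010101010
  ~a = 11111111111111110000000000000000
  (d | ~a) = 11111111111111110011001100110011
  (b & (d | ~a)) = 00000000111111110000000000110011
  ~c = 11110000111100001111000011110000
  ((b & (d | ~a)) | ~c) = 11110000111111111111000011110011
  (~e | ((b & (d | ~a)) | ~c)) = 11111010111111111111101011111011

(~e | ((b & (d | ~a)) | ~c))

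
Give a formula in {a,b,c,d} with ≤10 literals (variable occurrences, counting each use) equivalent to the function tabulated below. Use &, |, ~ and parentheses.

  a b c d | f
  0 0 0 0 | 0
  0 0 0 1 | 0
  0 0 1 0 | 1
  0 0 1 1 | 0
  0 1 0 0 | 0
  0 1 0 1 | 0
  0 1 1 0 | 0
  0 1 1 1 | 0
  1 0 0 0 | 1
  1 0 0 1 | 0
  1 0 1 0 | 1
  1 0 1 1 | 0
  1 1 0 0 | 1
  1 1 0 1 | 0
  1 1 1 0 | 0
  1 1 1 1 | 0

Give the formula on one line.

  ~c = 1100110011001100
  ~d = 1010101010101010
  (~c & ~d) = 1000100010001000
  (a & (~c & ~d)) = 0000000010001000
  (b | ~d) = 1010111110101111
  ~b = 1111000011110000
  (~b & c) = 0011000000110000
  ((b | ~d) & (~b & c)) = 0010000000100000
  ((a & (~c & ~d)) | ((b | ~d) & (~b & c))) = 0010000010101000

((a & (~c & ~d)) | ((b | ~d) & (~b & c)))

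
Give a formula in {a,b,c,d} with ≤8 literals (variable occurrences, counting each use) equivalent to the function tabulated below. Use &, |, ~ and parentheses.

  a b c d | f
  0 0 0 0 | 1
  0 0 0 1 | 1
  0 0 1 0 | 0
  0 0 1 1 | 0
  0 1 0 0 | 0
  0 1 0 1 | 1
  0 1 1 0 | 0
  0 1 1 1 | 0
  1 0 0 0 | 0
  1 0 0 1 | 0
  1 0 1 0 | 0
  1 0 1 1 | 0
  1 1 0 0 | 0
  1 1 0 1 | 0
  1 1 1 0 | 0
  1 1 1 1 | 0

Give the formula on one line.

((~c & (d | ~b)) & (~a & (~c | ~d)))

  ~c = 1100110011001100
  ~b = 1111000011110000
  (d | ~b) = 1111010111110101
  (~c & (d | ~b)) = 1100010011000100
  ~a = 1111111100000000
  ~d = 1010101010101010
  (~c | ~d) = 1110111011101110
  (~a & (~c | ~d)) = 1110111000000000
  ((~c & (d | ~b)) & (~a & (~c | ~d))) = 1100010000000000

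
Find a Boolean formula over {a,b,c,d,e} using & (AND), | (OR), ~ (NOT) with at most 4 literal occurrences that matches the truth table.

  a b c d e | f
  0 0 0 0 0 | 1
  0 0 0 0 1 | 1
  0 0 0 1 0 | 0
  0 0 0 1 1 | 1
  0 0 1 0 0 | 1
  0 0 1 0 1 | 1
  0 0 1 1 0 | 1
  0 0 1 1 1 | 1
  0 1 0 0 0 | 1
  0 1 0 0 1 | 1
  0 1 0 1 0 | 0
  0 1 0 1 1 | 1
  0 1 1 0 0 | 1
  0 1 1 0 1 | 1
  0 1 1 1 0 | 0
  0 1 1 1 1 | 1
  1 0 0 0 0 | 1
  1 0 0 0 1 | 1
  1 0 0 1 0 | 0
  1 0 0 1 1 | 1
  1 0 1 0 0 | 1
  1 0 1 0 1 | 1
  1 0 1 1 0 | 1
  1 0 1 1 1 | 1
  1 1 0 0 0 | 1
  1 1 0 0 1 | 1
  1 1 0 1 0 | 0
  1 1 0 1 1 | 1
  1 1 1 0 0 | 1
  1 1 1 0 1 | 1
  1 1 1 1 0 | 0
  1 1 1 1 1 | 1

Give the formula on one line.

(((c & ~b) | e) | ~d)

  ~b = 11111111000000001111111100000000
  (c & ~b) = 00001111000000000000111100000000
  ((c & ~b) | e) = 01011111010101010101111101010101
  ~d = 11001100110011001100110011001100
  (((c & ~b) | e) | ~d) = 11011111110111011101111111011101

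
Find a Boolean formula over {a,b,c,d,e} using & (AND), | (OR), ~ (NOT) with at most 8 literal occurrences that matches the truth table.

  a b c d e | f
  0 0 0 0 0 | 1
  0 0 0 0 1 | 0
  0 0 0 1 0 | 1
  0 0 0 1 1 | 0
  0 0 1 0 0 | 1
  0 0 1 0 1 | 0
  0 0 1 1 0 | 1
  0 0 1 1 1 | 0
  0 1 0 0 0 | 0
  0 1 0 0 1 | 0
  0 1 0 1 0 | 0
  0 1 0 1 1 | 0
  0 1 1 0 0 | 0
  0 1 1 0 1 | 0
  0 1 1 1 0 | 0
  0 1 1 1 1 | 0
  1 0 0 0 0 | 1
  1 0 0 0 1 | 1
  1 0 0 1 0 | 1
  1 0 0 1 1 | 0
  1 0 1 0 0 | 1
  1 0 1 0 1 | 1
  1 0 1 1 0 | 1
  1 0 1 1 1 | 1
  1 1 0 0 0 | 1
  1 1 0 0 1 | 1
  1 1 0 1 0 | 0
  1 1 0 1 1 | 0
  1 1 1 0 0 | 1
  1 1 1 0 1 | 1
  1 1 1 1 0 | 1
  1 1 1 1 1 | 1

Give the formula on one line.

(((~d | c) & a) | (~e & ~b))

  ~d = 11001100110011001100110011001100
  (~d | c) = 11001111110011111100111111001111
  ((~d | c) & a) = 00000000000000001100111111001111
  ~e = 10101010101010101010101010101010
  ~b = 11111111000000001111111100000000
  (~e & ~b) = 10101010000000001010101000000000
  (((~d | c) & a) | (~e & ~b)) = 10101010000000001110111111001111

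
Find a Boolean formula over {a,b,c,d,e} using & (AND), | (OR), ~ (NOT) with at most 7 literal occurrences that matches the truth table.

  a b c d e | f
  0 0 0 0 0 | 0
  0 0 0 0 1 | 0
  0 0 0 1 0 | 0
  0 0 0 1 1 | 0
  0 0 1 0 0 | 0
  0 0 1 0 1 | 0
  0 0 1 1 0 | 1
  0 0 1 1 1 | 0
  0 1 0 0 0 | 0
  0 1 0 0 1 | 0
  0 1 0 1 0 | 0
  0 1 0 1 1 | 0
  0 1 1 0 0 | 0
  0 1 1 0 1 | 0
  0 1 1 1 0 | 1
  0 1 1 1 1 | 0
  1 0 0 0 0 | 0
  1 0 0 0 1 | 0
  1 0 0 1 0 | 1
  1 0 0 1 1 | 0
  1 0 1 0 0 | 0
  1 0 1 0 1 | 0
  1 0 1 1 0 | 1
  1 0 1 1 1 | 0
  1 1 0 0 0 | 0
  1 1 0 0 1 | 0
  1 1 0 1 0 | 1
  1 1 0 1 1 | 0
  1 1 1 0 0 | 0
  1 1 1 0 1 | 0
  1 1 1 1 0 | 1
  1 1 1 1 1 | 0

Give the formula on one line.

((~e & (c | a)) & d)

  ~e = 10101010101010101010101010101010
  (c | a) = 00001111000011111111111111111111
  (~e & (c | a)) = 00001010000010101010101010101010
  ((~e & (c | a)) & d) = 00000010000000100010001000100010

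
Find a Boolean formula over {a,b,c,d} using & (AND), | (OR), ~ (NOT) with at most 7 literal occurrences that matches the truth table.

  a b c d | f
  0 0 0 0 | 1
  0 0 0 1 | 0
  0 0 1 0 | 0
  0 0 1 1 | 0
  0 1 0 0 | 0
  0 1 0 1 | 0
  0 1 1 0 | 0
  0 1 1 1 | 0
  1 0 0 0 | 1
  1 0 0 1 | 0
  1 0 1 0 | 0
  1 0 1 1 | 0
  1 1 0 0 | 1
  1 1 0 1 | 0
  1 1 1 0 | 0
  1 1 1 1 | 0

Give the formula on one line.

(((d | a) | (d | ~b)) & (~c & ~d))

  (d | a) = 0101010111111111
  ~b = 1111000011110000
  (d | ~b) = 1111010111110101
  ((d | a) | (d | ~b)) = 1111010111111111
  ~c = 1100110011001100
  ~d = 1010101010101010
  (~c & ~d) = 1000100010001000
  (((d | a) | (d | ~b)) & (~c & ~d)) = 1000000010001000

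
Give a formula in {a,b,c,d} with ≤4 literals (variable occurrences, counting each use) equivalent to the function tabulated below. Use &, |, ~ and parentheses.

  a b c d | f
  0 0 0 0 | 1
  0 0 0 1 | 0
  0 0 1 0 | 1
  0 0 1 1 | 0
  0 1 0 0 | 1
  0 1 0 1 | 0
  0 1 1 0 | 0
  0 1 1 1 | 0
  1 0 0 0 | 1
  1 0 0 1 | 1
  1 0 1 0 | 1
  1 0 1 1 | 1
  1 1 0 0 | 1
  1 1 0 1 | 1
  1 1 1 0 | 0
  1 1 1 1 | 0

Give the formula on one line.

((a | ~d) & (~c | ~b))

  ~d = 1010101010101010
  (a | ~d) = 1010101011111111
  ~c = 1100110011001100
  ~b = 1111000011110000
  (~c | ~b) = 1111110011111100
  ((a | ~d) & (~c | ~b)) = 1010100011111100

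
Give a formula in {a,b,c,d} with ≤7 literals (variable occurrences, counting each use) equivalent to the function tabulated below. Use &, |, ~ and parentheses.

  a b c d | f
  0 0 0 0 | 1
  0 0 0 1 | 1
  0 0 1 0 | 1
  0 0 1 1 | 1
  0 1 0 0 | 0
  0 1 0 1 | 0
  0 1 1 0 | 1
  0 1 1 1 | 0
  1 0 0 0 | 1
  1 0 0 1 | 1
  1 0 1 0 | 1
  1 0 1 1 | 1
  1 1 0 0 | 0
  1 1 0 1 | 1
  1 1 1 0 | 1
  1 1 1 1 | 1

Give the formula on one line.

(((d & a) | (~b & ~a)) | ((~b | c) & ~d))

  (d & a) = 0000000001010101
  ~b = 1111000011110000
  ~a = 1111111100000000
  (~b & ~a) = 1111000000000000
  ((d & a) | (~b & ~a)) = 1111000001010101
  (~b | c) = 1111001111110011
  ~d = 1010101010101010
  ((~b | c) & ~d) = 1010001010100010
  (((d & a) | (~b & ~a)) | ((~b | c) & ~d)) = 1111001011110111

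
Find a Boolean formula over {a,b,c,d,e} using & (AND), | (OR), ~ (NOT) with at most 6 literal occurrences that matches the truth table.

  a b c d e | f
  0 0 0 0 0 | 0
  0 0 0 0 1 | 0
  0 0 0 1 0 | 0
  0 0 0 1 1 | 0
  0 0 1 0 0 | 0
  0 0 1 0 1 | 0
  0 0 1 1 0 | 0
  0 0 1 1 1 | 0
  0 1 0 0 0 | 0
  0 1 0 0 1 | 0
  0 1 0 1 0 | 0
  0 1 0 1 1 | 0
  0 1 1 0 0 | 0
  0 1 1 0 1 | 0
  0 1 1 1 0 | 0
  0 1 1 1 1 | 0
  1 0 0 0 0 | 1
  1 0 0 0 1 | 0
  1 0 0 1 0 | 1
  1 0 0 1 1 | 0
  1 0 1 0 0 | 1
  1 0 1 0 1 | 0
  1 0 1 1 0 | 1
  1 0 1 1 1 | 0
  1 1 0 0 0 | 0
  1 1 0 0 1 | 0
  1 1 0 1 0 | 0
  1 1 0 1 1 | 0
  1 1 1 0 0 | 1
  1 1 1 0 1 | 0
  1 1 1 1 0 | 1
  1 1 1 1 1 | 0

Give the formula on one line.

  ~b = 11111111000000001111111100000000
  (c | ~b) = 11111111000011111111111100001111
  ((c | ~b) & a) = 00000000000000001111111100001111
  ~e = 10101010101010101010101010101010
  (((c | ~b) & a) & ~e) = 00000000000000001010101000001010

(((c | ~b) & a) & ~e)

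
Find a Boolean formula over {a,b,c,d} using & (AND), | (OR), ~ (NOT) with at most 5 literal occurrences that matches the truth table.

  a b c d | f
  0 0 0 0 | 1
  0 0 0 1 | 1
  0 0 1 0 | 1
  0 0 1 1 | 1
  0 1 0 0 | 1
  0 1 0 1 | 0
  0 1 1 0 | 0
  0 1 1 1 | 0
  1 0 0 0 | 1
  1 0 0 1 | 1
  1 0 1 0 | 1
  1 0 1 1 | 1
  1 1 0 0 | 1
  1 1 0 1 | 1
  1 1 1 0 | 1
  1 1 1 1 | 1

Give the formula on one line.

((a | ~b) | (~c & ~d))

  ~b = 1111000011110000
  (a | ~b) = 1111000011111111
  ~c = 1100110011001100
  ~d = 1010101010101010
  (~c & ~d) = 1000100010001000
  ((a | ~b) | (~c & ~d)) = 1111100011111111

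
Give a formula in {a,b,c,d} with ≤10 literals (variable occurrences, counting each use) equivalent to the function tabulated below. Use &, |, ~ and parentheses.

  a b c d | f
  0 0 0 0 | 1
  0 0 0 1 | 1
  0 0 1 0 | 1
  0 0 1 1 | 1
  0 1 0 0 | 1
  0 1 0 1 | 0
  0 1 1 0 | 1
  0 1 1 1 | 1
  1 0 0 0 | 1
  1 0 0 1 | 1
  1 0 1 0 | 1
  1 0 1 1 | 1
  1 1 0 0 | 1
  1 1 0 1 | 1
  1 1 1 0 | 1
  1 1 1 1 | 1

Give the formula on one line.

((((~d & b) | ~b) | ((b & ~c) & a)) | ((~d & ~b) | c))

  ~d = 1010101010101010
  (~d & b) = 0000101000001010
  ~b = 1111000011110000
  ((~d & b) | ~b) = 1111101011111010
  ~c = 1100110011001100
  (b & ~c) = 0000110000001100
  ((b & ~c) & a) = 0000000000001100
  (((~d & b) | ~b) | ((b & ~c) & a)) = 1111101011111110
  (~d & ~b) = 1010000010100000
  ((~d & ~b) | c) = 1011001110110011
  ((((~d & b) | ~b) | ((b & ~c) & a)) | ((~d & ~b) | c)) = 1111101111111111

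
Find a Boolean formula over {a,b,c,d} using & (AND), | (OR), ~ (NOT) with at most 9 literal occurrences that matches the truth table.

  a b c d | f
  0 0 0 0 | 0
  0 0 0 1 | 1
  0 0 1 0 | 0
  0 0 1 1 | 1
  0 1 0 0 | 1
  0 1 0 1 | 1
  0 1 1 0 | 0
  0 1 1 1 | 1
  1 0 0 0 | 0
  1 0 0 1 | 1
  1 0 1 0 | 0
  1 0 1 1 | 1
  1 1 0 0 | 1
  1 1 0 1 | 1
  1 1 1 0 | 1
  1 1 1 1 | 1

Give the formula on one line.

(((b & ~c) | d) | (b & (a & (~c | ~d))))

  ~c = 1100110011001100
  (b & ~c) = 0000110000001100
  ((b & ~c) | d) = 0101110101011101
  ~d = 1010101010101010
  (~c | ~d) = 1110111011101110
  (a & (~c | ~d)) = 0000000011101110
  (b & (a & (~c | ~d))) = 0000000000001110
  (((b & ~c) | d) | (b & (a & (~c | ~d)))) = 0101110101011111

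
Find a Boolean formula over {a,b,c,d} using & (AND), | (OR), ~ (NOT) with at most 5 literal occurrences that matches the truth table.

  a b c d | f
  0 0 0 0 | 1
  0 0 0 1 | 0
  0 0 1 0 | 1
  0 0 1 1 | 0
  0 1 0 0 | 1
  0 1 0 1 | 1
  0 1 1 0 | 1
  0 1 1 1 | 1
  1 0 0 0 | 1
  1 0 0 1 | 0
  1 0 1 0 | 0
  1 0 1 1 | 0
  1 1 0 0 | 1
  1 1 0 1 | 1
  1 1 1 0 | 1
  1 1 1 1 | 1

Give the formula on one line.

(b | (~d & (~c | ~a)))

  ~d = 1010101010101010
  ~c = 1100110011001100
  ~a = 1111111100000000
  (~c | ~a) = 1111111111001100
  (~d & (~c | ~a)) = 1010101010001000
  (b | (~d & (~c | ~a))) = 1010111110001111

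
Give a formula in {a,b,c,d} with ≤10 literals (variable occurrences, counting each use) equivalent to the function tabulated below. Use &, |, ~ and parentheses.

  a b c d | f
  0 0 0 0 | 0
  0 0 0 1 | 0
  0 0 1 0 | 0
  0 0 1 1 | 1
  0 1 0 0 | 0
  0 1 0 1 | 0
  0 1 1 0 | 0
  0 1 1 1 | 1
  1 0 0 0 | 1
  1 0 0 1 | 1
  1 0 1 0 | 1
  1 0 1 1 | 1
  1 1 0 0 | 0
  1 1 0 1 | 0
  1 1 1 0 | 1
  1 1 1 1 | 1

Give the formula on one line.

  ~b = 1111000011110000
  (~b | c) = 1111001111110011
  (d & c) = 0001000100010001
  ~c = 1100110011001100
  (~c & b) = 0000110000001100
  (a | (~c & b)) = 0000110011111111
  ((d & c) | (a | (~c & b))) = 0001110111111111
  ((~b | c) & ((d & c) | (a | (~c & b)))) = 0001000111110011

((~b | c) & ((d & c) | (a | (~c & b))))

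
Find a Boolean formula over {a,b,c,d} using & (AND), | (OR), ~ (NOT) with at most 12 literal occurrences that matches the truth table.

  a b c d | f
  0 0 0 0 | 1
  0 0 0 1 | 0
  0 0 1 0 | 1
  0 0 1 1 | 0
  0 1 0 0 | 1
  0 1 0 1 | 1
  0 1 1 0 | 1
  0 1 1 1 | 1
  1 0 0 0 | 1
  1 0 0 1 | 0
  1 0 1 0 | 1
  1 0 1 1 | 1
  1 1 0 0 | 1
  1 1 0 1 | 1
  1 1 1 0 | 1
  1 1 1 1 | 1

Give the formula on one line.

  (a | d) = 0101010111111111
  (c & (a | d)) = 0001000100110011
  ((c & (a | d)) & a) = 0000000000110011
  (a & b) = 0000000000001111
  (d & b) = 0000010100000101
  ((a & b) | (d & b)) = 0000010100001111
  (((c & (a | d)) & a) | ((a & b) | (d & b))) = 0000010100111111
  ~d = 1010101010101010
  ((((c & (a | d)) & a) | ((a & b) | (d & b))) | ~d) = 1010111110111111

((((c & (a | d)) & a) | ((a & b) | (d & b))) | ~d)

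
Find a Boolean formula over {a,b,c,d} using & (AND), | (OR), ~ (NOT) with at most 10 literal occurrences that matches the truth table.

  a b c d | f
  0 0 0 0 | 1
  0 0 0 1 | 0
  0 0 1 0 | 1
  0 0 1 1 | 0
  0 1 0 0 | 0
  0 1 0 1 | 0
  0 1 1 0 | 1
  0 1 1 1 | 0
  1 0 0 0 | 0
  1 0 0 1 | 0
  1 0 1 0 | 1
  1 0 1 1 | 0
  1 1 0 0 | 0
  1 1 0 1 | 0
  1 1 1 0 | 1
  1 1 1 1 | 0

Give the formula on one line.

  ~d = 1010101010101010
  ~c = 1100110011001100
  (~c & a) = 0000000011001100
  (~d | (~c & a)) = 1010101011101110
  ~b = 1111000011110000
  ~a = 1111111100000000
  (d | ~a) = 1111111101010101
  (~b & (d | ~a)) = 1111000001010000
  (c | (~b & (d | ~a))) = 1111001101110011
  ((~d | (~c & a)) & (c | (~b & (d | ~a)))) = 1010001001100010
  (~d & ((~d | (~c & a)) & (c | (~b & (d | ~a))))) = 1010001000100010

(~d & ((~d | (~c & a)) & (c | (~b & (d | ~a)))))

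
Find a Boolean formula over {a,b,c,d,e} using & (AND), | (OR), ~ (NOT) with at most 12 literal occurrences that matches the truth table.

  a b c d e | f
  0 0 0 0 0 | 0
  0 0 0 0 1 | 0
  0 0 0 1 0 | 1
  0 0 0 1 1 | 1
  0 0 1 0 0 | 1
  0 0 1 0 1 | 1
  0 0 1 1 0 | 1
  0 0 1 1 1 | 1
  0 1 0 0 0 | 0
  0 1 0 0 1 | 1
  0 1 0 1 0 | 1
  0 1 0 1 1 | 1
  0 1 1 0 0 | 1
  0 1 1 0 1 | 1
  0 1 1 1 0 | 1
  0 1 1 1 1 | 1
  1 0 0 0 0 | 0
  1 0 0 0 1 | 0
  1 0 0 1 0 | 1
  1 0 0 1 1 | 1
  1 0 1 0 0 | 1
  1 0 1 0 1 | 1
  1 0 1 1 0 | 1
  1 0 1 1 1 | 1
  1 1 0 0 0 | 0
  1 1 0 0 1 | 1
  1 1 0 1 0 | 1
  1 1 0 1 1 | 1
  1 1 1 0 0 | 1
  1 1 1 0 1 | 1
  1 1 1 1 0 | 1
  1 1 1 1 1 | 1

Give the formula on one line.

((c | d) | (((a | e) & (b | d)) & ((d | e) | ~b)))

  (c | d) = 00111111001111110011111100111111
  (a | e) = 01010101010101011111111111111111
  (b | d) = 00110011111111110011001111111111
  ((a | e) & (b | d)) = 00010001010101010011001111111111
  (d | e) = 01110111011101110111011101110111
  ~b = 11111111000000001111111100000000
  ((d | e) | ~b) = 11111111011101111111111101110111
  (((a | e) & (b | d)) & ((d | e) | ~b)) = 00010001010101010011001101110111
  ((c | d) | (((a | e) & (b | d)) & ((d | e) | ~b))) = 00111111011111110011111101111111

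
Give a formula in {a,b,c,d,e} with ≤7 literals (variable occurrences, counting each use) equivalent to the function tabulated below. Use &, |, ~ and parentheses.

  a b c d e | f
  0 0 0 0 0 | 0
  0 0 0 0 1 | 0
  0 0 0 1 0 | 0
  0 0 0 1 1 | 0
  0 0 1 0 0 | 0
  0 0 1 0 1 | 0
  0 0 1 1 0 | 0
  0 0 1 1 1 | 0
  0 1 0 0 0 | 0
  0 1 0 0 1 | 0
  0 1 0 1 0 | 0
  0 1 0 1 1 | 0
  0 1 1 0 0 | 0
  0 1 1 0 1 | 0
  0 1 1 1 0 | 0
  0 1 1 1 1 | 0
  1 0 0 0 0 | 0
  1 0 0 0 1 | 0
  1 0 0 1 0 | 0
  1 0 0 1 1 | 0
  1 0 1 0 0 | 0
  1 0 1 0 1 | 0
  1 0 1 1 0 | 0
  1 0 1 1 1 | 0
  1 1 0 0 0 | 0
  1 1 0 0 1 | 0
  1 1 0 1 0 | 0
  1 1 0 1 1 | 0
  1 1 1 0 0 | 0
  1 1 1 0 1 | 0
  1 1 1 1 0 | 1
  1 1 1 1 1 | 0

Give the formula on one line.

  ~e = 10101010101010101010101010101010
  (b & ~e) = 00000000101010100000000010101010
  (a & b) = 00000000000000000000000011111111
  ((a & b) & d) = 00000000000000000000000000110011
  ((b & ~e) & ((a & b) & d)) = 00000000000000000000000000100010
  (((b & ~e) & ((a & b) & d)) & c) = 00000000000000000000000000000010

(((b & ~e) & ((a & b) & d)) & c)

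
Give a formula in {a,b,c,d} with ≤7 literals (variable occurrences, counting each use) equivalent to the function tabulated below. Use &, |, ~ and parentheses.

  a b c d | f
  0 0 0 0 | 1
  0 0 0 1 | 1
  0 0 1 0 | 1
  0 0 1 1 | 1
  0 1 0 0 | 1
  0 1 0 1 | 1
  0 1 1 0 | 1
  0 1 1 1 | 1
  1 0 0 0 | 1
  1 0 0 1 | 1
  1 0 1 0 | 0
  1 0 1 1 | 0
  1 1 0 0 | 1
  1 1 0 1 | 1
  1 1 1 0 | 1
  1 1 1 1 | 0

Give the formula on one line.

  ~d = 1010101010101010
  (~d & b) = 0000101000001010
  ~a = 1111111100000000
  ~c = 1100110011001100
  (~a | ~c) = 1111111111001100
  ((~d & b) | (~a | ~c)) = 1111111111001110

((~d & b) | (~a | ~c))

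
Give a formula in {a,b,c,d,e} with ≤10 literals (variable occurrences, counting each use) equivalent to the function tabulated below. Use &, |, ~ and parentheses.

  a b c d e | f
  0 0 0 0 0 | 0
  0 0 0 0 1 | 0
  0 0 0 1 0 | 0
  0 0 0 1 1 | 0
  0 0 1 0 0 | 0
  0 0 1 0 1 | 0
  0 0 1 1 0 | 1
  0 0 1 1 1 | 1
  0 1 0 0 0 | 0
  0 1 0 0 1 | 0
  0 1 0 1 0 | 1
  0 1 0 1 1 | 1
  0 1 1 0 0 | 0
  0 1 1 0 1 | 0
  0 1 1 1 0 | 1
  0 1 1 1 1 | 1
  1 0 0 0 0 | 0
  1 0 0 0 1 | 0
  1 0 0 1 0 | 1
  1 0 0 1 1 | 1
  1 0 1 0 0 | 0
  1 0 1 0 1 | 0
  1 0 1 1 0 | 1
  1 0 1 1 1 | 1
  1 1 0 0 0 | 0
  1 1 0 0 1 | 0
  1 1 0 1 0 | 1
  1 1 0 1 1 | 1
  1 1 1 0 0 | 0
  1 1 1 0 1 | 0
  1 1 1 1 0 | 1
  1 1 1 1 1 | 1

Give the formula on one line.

(d & ((a | b) | ((a & (~b & ~d)) | (b | c))))

  (a | b) = 00000000111111111111111111111111
  ~b = 11111111000000001111111100000000
  ~d = 11001100110011001100110011001100
  (~b & ~d) = 11001100000000001100110000000000
  (a & (~b & ~d)) = 00000000000000001100110000000000
  (b | c) = 00001111111111110000111111111111
  ((a & (~b & ~d)) | (b | c)) = 00001111111111111100111111111111
  ((a | b) | ((a & (~b & ~d)) | (b | c))) = 00001111111111111111111111111111
  (d & ((a | b) | ((a & (~b & ~d)) | (b | c)))) = 00000011001100110011001100110011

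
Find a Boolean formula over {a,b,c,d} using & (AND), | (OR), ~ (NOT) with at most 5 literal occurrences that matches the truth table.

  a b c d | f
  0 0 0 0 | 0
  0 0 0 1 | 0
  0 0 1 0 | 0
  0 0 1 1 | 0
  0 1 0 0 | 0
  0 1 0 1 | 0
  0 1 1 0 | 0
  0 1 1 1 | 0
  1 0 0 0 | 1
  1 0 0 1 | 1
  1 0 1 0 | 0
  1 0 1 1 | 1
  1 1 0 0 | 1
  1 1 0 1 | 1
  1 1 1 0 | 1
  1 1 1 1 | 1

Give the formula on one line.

  (c & b) = 0000001100000011
  ((c & b) | d) = 0101011101010111
  ~c = 1100110011001100
  (((c & b) | d) | ~c) = 1101111111011111
  (a & (((c & b) | d) | ~c)) = 0000000011011111

(a & (((c & b) | d) | ~c))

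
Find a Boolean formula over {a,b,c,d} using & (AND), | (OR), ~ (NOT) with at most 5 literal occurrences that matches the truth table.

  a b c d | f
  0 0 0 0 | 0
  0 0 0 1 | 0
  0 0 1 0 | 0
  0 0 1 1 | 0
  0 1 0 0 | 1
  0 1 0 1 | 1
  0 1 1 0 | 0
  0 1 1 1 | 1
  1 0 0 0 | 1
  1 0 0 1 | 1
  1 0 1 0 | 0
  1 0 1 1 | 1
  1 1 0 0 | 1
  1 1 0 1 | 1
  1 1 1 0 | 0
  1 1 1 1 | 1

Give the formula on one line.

((~c | d) & (b | a))

  ~c = 1100110011001100
  (~c | d) = 1101110111011101
  (b | a) = 0000111111111111
  ((~c | d) & (b | a)) = 0000110111011101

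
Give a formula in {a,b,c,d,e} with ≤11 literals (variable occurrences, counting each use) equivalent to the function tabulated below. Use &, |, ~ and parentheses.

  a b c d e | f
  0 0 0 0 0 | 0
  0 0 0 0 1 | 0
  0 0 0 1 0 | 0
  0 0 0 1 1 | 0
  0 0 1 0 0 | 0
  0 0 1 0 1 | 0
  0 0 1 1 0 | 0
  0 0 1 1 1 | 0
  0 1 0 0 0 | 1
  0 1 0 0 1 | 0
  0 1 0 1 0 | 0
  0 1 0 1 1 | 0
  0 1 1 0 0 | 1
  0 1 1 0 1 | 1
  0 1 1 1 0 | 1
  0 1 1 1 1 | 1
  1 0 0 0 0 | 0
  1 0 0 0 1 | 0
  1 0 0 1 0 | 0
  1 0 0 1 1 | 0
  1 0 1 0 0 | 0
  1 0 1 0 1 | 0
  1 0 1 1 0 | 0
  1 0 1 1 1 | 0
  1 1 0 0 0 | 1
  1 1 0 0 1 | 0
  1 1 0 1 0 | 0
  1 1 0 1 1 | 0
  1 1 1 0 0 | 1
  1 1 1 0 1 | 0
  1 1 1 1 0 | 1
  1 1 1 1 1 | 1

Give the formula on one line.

  ~d = 11001100110011001100110011001100
  ~b = 11111111000000001111111100000000
  (~d & ~b) = 11001100000000001100110000000000
  ((~d & ~b) | c) = 11001111000011111100111100001111
  (((~d & ~b) | c) & d) = 00000011000000110000001100000011
  ~e = 10101010101010101010101010101010
  ~a = 11111111111111110000000000000000
  (~a & c) = 00001111000011110000000000000000
  (~e | (~a & c)) = 10101111101011111010101010101010
  ((~e | (~a & c)) & ~d) = 10001100100011001000100010001000
  ((((~d & ~b) | c) & d) | ((~e | (~a & c)) & ~d)) = 10001111100011111000101110001011
  (((((~d & ~b) | c) & d) | ((~e | (~a & c)) & ~d)) & b) = 00000000100011110000000010001011

(((((~d & ~b) | c) & d) | ((~e | (~a & c)) & ~d)) & b)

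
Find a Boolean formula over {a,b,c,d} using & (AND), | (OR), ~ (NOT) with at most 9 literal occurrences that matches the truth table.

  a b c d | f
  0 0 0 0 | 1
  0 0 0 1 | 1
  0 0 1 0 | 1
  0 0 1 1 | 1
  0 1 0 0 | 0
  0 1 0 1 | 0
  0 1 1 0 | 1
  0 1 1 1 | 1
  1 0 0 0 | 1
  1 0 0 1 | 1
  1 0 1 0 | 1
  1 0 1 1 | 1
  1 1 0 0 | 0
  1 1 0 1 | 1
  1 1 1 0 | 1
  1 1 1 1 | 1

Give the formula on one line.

  (a & d) = 0000000001010101
  (b & (a & d)) = 0000000000000101
  ~b = 1111000011110000
  ((b & (a & d)) | ~b) = 1111000011110101
  ~d = 1010101010101010
  (b & ~d) = 0000101000001010
  ((b & ~d) | d) = 0101111101011111
  (((b & ~d) | d) & c) = 0001001100010011
  (((b & (a & d)) | ~b) | (((b & ~d) | d) & c)) = 1111001111110111

(((b & (a & d)) | ~b) | (((b & ~d) | d) & c))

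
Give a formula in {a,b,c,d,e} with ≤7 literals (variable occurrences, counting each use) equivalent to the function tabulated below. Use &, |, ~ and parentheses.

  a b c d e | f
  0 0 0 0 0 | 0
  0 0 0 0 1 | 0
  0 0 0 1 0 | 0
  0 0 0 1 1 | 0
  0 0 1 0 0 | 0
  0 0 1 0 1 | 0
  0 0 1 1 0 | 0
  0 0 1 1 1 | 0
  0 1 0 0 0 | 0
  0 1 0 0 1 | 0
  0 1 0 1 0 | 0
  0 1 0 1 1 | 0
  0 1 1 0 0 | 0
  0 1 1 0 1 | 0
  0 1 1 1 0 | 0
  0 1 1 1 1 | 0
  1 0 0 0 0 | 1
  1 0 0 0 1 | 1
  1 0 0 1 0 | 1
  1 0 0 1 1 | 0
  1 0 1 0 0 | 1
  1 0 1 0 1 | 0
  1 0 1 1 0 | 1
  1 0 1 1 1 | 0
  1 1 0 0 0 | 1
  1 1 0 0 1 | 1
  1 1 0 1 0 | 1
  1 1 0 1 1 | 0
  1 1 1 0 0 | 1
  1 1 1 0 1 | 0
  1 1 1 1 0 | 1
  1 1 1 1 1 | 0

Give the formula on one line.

((a & ~e) | (~c & (~d & a)))

  ~e = 10101010101010101010101010101010
  (a & ~e) = 00000000000000001010101010101010
  ~c = 11110000111100001111000011110000
  ~d = 11001100110011001100110011001100
  (~d & a) = 00000000000000001100110011001100
  (~c & (~d & a)) = 00000000000000001100000011000000
  ((a & ~e) | (~c & (~d & a))) = 00000000000000001110101011101010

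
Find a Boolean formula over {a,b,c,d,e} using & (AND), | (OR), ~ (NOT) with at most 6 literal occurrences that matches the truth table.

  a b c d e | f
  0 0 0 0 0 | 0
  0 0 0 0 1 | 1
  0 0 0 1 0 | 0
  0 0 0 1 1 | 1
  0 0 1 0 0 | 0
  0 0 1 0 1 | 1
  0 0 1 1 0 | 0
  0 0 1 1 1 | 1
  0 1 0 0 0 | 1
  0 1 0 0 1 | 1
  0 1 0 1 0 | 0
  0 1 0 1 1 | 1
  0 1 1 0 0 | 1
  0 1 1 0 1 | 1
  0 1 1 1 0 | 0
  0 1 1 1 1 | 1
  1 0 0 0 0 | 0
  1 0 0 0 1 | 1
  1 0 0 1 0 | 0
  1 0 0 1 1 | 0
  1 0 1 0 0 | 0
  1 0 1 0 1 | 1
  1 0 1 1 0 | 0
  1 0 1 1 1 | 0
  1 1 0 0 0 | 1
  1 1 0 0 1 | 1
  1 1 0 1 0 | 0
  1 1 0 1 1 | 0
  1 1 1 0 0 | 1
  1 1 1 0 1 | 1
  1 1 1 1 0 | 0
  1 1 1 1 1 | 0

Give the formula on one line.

  ~d = 11001100110011001100110011001100
  (~d & b) = 00000000110011000000000011001100
  ~a = 11111111111111110000000000000000
  ~b = 11111111000000001111111100000000
  (~b & ~d) = 11001100000000001100110000000000
  (~a | (~b & ~d)) = 11111111111111111100110000000000
  ((~a | (~b & ~d)) & e) = 01010101010101010100010000000000
  ((~d & b) | ((~a | (~b & ~d)) & e)) = 01010101110111010100010011001100

((~d & b) | ((~a | (~b & ~d)) & e))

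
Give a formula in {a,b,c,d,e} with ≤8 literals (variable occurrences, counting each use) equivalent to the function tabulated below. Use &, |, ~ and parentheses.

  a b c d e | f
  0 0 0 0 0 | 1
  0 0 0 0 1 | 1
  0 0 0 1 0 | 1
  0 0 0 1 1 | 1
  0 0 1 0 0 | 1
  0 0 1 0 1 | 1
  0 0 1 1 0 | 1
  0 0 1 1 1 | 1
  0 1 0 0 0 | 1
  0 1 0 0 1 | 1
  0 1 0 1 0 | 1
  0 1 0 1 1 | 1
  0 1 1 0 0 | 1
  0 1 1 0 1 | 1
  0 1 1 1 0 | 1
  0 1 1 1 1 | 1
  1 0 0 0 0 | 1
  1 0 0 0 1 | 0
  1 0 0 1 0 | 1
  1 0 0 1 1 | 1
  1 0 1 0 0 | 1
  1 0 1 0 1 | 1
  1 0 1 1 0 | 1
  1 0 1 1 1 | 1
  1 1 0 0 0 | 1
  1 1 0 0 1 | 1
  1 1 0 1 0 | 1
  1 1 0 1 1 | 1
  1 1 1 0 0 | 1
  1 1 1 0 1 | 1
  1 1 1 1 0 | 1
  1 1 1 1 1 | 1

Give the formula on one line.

  ~c = 11110000111100001111000011110000
  (~c | e) = 11110101111101011111010111110101
  ~d = 11001100110011001100110011001100
  ~a = 11111111111111110000000000000000
  (~d & ~a) = 11001100110011000000000000000000
  ((~d & ~a) | d) = 11111111111111110011001100110011
  ((~c | e) & ((~d & ~a) | d)) = 11110101111101010011000100110001
  ~e = 10101010101010101010101010101010
  (b | ~e) = 10101010111111111010101011111111
  ((b | ~e) | c) = 10101111111111111010111111111111
  (((~c | e) & ((~d & ~a) | d)) | ((b | ~e) | c)) = 11111111111111111011111111111111

(((~c | e) & ((~d & ~a) | d)) | ((b | ~e) | c))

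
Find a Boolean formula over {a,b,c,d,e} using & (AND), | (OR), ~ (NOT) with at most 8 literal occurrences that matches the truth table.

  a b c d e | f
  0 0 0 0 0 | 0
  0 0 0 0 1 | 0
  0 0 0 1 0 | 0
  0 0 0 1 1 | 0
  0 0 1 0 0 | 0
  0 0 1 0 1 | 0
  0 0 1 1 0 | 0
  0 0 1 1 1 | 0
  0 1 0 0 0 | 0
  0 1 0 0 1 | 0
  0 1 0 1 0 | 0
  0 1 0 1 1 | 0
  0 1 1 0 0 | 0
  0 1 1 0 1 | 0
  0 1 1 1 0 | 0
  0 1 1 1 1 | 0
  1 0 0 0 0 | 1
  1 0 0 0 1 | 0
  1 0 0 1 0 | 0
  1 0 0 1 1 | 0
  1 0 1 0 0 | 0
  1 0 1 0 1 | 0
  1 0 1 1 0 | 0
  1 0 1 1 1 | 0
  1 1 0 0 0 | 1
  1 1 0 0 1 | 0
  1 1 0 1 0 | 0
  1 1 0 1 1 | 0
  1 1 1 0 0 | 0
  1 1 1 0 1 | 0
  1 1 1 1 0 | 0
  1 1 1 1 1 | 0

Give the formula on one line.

  ~a = 11111111111111110000000000000000
  ~b = 11111111000000001111111100000000
  (~b & e) = 01010101000000000101010100000000
  (~a | (~b & e)) = 11111111111111110101010100000000
  ~d = 11001100110011001100110011001100
  ~e = 10101010101010101010101010101010
  (~d & ~e) = 10001000100010001000100010001000
  ((~a | (~b & e)) | (~d & ~e)) = 11111111111111111101110110001000
  ~c = 11110000111100001111000011110000
  (~c & a) = 00000000000000001111000011110000
  ((~c & a) & ~e) = 00000000000000001010000010100000
  (((~a | (~b & e)) | (~d & ~e)) & ((~c & a) & ~e)) = 00000000000000001000000010000000

(((~a | (~b & e)) | (~d & ~e)) & ((~c & a) & ~e))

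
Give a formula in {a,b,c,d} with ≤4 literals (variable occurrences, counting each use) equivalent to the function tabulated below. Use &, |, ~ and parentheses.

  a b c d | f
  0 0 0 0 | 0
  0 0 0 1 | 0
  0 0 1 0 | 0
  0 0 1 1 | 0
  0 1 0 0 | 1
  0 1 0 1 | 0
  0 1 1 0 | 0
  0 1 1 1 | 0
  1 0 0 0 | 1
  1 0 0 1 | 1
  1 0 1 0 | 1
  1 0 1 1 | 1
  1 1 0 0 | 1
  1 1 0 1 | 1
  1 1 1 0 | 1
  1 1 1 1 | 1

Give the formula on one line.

  ~d = 1010101010101010
  ~c = 1100110011001100
  (~d & ~c) = 1000100010001000
  (b & (~d & ~c)) = 0000100000001000
  (a | (b & (~d & ~c))) = 0000100011111111

(a | (b & (~d & ~c)))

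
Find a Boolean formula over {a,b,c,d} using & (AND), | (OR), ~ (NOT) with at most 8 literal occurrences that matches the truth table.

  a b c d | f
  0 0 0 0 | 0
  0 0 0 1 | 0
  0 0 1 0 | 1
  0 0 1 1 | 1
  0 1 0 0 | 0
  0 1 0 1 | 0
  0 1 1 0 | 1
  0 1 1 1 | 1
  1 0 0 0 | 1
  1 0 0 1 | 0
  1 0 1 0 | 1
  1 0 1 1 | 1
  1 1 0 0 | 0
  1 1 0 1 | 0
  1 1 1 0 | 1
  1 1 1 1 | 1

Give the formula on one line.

(c | (((d & c) | (~a | ~b)) & (~d & (a | c))))

  (d & c) = 0001000100010001
  ~a = 1111111100000000
  ~b = 1111000011110000
  (~a | ~b) = 1111111111110000
  ((d & c) | (~a | ~b)) = 1111111111110001
  ~d = 1010101010101010
  (a | c) = 0011001111111111
  (~d & (a | c)) = 0010001010101010
  (((d & c) | (~a | ~b)) & (~d & (a | c))) = 0010001010100000
  (c | (((d & c) | (~a | ~b)) & (~d & (a | c)))) = 0011001110110011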